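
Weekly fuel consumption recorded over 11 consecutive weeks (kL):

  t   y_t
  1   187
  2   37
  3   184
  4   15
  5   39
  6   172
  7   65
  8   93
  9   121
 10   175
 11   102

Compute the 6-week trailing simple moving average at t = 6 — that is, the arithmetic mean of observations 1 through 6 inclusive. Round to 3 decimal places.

Sum of periods 1–6: 187 + 37 + 184 + 15 + 39 + 172 = 634
Divide by 6: 634 / 6 = 105.667

105.667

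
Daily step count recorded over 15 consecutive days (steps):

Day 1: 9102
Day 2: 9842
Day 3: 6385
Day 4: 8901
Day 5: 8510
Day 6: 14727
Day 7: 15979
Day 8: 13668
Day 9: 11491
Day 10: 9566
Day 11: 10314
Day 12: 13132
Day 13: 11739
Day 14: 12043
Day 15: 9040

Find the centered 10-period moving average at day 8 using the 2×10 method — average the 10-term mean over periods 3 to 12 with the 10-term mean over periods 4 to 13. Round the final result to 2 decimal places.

Sum over 3–12: 6385 + 8901 + 8510 + 14727 + 15979 + 13668 + 11491 + 9566 + 10314 + 13132 = 112673
Sum over 4–13: 8901 + 8510 + 14727 + 15979 + 13668 + 11491 + 9566 + 10314 + 13132 + 11739 = 118027
CMA at t=8 = (112673 + 118027) / (2·10) = 230700 / 20 = 11535.00

11535.00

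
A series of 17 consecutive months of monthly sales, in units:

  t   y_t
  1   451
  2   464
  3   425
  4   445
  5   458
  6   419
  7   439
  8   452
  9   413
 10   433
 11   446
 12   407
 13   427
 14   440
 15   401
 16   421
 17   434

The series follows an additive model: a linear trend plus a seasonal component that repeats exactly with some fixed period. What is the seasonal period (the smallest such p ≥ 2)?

First differences y_{t+1} − y_t: 13, -39, 20, 13, -39, 20, 13, -39, …
The difference pattern repeats every 3 terms and not for any smaller step, so p = 3.

3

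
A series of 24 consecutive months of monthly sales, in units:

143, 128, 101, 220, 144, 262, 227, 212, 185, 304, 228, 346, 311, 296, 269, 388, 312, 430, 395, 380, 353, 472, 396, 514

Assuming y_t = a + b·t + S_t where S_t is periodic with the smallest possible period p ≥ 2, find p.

6

First differences y_{t+1} − y_t: -15, -27, 119, -76, 118, -35, -15, -27, 119, -76, 118, -35, -15, -27, …
The difference pattern repeats every 6 terms and not for any smaller step, so p = 6.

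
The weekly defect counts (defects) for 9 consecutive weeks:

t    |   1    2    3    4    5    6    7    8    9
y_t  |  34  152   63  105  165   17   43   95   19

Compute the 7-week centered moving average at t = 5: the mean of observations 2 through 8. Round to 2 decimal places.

Sum of periods 2–8: 152 + 63 + 105 + 165 + 17 + 43 + 95 = 640
Divide by 7: 640 / 7 = 91.43

91.43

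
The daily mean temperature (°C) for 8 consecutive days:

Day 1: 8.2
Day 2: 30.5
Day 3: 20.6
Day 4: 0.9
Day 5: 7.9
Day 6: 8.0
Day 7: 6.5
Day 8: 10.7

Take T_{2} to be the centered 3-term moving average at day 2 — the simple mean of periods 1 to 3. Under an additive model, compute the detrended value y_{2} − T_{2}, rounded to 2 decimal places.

10.73

Trend T_2 = (8.2 + 30.5 + 20.6) / 3 = 59.3/3 = 19.7667
Detrended value: 30.5 − 19.7667 = 10.73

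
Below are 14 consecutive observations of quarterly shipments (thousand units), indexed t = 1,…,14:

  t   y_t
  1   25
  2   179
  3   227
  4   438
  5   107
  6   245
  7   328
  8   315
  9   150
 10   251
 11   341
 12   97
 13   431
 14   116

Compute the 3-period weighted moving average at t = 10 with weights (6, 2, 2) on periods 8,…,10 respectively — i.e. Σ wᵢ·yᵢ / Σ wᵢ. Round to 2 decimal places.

Weighted sum: 6·315 + 2·150 + 2·251 = 1890 + 300 + 502 = 2692
Weight total: 6 + 2 + 2 = 10
WMA = 2692 / 10 = 269.20

269.20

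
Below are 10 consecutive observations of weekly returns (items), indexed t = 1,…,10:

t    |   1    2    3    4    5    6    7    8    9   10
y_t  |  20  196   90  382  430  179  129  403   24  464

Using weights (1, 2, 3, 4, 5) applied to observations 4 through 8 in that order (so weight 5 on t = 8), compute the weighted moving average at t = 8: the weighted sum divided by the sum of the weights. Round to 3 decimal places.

287.333

Weighted sum: 1·382 + 2·430 + 3·179 + 4·129 + 5·403 = 382 + 860 + 537 + 516 + 2015 = 4310
Weight total: 1 + 2 + 3 + 4 + 5 = 15
WMA = 4310 / 15 = 287.333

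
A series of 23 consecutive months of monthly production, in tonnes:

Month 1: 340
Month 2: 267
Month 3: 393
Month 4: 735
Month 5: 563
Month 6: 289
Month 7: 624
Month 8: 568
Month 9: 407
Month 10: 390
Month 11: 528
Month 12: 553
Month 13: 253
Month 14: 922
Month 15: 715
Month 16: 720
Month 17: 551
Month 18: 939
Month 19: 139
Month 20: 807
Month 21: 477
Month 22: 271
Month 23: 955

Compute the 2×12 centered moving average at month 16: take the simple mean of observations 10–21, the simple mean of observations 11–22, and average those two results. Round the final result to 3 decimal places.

577.875

Sum over 10–21: 390 + 528 + 553 + 253 + 922 + 715 + 720 + 551 + 939 + 139 + 807 + 477 = 6994
Sum over 11–22: 528 + 553 + 253 + 922 + 715 + 720 + 551 + 939 + 139 + 807 + 477 + 271 = 6875
CMA at t=16 = (6994 + 6875) / (2·12) = 13869 / 24 = 577.875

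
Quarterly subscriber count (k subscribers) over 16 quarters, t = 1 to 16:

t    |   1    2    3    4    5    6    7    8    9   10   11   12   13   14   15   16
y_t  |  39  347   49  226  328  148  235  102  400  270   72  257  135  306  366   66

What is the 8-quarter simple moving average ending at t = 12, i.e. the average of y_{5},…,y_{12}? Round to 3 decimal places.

Sum of periods 5–12: 328 + 148 + 235 + 102 + 400 + 270 + 72 + 257 = 1812
Divide by 8: 1812 / 8 = 226.500

226.500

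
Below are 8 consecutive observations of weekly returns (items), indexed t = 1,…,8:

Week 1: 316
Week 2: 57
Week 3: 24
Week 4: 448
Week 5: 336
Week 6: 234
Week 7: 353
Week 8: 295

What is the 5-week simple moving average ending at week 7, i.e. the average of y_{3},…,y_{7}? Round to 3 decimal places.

Sum of periods 3–7: 24 + 448 + 336 + 234 + 353 = 1395
Divide by 5: 1395 / 5 = 279.000

279.000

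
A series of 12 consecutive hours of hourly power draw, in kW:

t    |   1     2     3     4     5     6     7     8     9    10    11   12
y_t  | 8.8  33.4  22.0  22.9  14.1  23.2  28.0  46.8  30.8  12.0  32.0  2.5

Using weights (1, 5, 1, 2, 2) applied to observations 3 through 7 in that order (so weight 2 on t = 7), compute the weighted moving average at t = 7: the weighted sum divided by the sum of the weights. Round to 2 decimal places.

23.00

Weighted sum: 1·22.0 + 5·22.9 + 1·14.1 + 2·23.2 + 2·28.0 = 22.0 + 114.5 + 14.1 + 46.4 + 56.0 = 253.0
Weight total: 1 + 5 + 1 + 2 + 2 = 11
WMA = 253.0 / 11 = 23.00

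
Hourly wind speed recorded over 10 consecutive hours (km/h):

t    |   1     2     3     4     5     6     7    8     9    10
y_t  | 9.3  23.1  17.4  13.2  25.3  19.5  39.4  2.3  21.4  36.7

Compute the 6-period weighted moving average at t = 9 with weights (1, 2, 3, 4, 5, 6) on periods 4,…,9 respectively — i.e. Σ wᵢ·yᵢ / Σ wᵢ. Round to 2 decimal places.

Weighted sum: 1·13.2 + 2·25.3 + 3·19.5 + 4·39.4 + 5·2.3 + 6·21.4 = 13.2 + 50.6 + 58.5 + 157.6 + 11.5 + 128.4 = 419.8
Weight total: 1 + 2 + 3 + 4 + 5 + 6 = 21
WMA = 419.8 / 21 = 19.99

19.99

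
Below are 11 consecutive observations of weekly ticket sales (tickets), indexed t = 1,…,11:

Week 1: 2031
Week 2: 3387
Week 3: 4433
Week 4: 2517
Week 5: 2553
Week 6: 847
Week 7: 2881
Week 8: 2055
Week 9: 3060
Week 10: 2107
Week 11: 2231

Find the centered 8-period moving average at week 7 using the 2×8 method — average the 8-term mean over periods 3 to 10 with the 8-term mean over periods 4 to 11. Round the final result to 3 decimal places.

Sum over 3–10: 4433 + 2517 + 2553 + 847 + 2881 + 2055 + 3060 + 2107 = 20453
Sum over 4–11: 2517 + 2553 + 847 + 2881 + 2055 + 3060 + 2107 + 2231 = 18251
CMA at t=7 = (20453 + 18251) / (2·8) = 38704 / 16 = 2419.000

2419.000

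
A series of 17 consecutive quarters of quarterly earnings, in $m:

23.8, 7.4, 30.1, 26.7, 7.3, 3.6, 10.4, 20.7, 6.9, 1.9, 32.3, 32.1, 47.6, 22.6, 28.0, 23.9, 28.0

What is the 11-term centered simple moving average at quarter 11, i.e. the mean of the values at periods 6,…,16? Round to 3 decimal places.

Sum of periods 6–16: 3.6 + 10.4 + 20.7 + 6.9 + 1.9 + 32.3 + 32.1 + 47.6 + 22.6 + 28.0 + 23.9 = 230.0
Divide by 11: 230.0 / 11 = 20.909

20.909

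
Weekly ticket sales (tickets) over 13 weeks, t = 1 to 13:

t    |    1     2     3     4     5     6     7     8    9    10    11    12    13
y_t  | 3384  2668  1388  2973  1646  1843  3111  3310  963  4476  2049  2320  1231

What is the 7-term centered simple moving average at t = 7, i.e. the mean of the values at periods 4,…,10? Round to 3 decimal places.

Sum of periods 4–10: 2973 + 1646 + 1843 + 3111 + 3310 + 963 + 4476 = 18322
Divide by 7: 18322 / 7 = 2617.429

2617.429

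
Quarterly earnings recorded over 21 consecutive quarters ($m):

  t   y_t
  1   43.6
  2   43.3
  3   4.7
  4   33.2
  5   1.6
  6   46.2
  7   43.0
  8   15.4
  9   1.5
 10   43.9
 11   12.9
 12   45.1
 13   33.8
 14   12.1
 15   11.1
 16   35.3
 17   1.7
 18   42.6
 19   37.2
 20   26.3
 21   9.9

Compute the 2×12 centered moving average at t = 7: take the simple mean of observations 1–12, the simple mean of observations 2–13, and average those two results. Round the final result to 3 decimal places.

27.458

Sum over 1–12: 43.6 + 43.3 + 4.7 + 33.2 + 1.6 + 46.2 + 43.0 + 15.4 + 1.5 + 43.9 + 12.9 + 45.1 = 334.4
Sum over 2–13: 43.3 + 4.7 + 33.2 + 1.6 + 46.2 + 43.0 + 15.4 + 1.5 + 43.9 + 12.9 + 45.1 + 33.8 = 324.6
CMA at t=7 = (334.4 + 324.6) / (2·12) = 659.0 / 24 = 27.458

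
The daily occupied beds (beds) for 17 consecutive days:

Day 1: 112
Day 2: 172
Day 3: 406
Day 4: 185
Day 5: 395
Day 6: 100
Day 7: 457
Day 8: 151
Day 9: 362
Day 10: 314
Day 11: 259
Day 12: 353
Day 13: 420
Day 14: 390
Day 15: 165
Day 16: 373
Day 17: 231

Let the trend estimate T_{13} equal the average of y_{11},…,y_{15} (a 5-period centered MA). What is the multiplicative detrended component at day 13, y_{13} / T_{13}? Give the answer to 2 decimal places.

1.32

Trend T_13 = (259 + 353 + 420 + 390 + 165) / 5 = 1587/5 = 317.4000
Ratio to trend: 420 / 317.4000 = 1.32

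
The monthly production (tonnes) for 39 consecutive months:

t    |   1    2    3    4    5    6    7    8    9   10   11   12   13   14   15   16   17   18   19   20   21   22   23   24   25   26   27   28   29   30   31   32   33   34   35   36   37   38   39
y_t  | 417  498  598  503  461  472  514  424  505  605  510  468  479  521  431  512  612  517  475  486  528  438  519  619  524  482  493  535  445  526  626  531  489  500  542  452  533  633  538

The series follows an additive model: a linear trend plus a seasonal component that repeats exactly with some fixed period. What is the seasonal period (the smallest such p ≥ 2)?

First differences y_{t+1} − y_t: 81, 100, -95, -42, 11, 42, -90, 81, 100, -95, -42, 11, 42, -90, 81, 100, …
The difference pattern repeats every 7 terms and not for any smaller step, so p = 7.

7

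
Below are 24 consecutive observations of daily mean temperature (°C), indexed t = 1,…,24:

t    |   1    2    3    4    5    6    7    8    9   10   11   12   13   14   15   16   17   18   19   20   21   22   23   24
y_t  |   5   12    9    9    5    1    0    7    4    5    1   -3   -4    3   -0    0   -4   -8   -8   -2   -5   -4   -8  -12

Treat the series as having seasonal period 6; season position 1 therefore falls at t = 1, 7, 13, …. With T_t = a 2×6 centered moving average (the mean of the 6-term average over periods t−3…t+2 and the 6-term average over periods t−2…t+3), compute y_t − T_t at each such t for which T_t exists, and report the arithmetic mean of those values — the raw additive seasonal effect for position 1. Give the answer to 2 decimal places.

-3.69

Season position 1 occurs at t = 7, 13, 19 (where T_t is defined).
t=7: T_7 = 4.0000; y_7 − T_7 = 0 − 4.0000 = -4.0000
t=13: T_13 = -0.0833; y_13 − T_13 = -4 − -0.0833 = -3.9167
t=19: T_19 = -4.8333; y_19 − T_19 = -8 − -4.8333 = -3.1667
Mean deviation: (-4.0000 + -3.9167 + -3.1667) / 3 = -3.69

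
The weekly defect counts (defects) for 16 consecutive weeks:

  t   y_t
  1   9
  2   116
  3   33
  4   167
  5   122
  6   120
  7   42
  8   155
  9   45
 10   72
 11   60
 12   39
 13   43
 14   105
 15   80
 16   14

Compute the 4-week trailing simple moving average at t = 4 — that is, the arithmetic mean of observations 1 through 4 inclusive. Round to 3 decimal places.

Sum of periods 1–4: 9 + 116 + 33 + 167 = 325
Divide by 4: 325 / 4 = 81.250

81.250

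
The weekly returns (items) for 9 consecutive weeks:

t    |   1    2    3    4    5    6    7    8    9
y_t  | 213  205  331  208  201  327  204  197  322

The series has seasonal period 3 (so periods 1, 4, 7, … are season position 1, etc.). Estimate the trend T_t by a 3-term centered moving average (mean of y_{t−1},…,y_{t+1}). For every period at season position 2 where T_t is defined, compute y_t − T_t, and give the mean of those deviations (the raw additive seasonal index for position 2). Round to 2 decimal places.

Season position 2 occurs at t = 2, 5, 8 (where T_t is defined).
t=2: T_2 = 249.6667; y_2 − T_2 = 205 − 249.6667 = -44.6667
t=5: T_5 = 245.3333; y_5 − T_5 = 201 − 245.3333 = -44.3333
t=8: T_8 = 241.0000; y_8 − T_8 = 197 − 241.0000 = -44.0000
Mean deviation: (-44.6667 + -44.3333 + -44.0000) / 3 = -44.33

-44.33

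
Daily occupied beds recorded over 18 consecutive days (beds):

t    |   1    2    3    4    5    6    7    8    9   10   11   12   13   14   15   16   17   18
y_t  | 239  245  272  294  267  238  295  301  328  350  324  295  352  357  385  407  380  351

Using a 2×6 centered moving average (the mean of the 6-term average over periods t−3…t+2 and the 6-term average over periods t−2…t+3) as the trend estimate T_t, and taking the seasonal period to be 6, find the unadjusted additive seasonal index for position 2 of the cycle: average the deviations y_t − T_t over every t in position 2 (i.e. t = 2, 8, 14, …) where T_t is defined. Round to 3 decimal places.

Season position 2 occurs at t = 8, 14 (where T_t is defined).
t=8: T_8 = 301.25000; y_8 − T_8 = 301 − 301.25000 = -0.25000
t=14: T_14 = 358.00000; y_14 − T_14 = 357 − 358.00000 = -1.00000
Mean deviation: (-0.25000 + -1.00000) / 2 = -0.625

-0.625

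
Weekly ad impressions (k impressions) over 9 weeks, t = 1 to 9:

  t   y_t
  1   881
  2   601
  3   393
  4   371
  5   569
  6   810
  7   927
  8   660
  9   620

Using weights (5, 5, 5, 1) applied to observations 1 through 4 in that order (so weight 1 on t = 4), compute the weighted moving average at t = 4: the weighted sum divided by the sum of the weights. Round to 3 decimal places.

609.125

Weighted sum: 5·881 + 5·601 + 5·393 + 1·371 = 4405 + 3005 + 1965 + 371 = 9746
Weight total: 5 + 5 + 5 + 1 = 16
WMA = 9746 / 16 = 609.125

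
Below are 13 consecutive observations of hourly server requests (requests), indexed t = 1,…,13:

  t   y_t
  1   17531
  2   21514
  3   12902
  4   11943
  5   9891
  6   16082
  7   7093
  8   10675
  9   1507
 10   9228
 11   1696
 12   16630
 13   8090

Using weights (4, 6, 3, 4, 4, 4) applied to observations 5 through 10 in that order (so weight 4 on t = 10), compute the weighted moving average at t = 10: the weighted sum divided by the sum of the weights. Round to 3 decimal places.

Weighted sum: 4·9891 + 6·16082 + 3·7093 + 4·10675 + 4·1507 + 4·9228 = 39564 + 96492 + 21279 + 42700 + 6028 + 36912 = 242975
Weight total: 4 + 6 + 3 + 4 + 4 + 4 = 25
WMA = 242975 / 25 = 9719.000

9719.000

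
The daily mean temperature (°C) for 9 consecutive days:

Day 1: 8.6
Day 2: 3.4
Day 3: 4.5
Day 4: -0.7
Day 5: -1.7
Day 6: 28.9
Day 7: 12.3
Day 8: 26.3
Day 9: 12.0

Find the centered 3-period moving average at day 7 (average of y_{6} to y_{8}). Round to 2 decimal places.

22.50

Sum of periods 6–8: 28.9 + 12.3 + 26.3 = 67.5
Divide by 3: 67.5 / 3 = 22.50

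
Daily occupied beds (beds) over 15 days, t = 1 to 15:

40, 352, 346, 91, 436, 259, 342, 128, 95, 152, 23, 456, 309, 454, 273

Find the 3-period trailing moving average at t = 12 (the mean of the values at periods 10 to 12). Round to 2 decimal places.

Sum of periods 10–12: 152 + 23 + 456 = 631
Divide by 3: 631 / 3 = 210.33

210.33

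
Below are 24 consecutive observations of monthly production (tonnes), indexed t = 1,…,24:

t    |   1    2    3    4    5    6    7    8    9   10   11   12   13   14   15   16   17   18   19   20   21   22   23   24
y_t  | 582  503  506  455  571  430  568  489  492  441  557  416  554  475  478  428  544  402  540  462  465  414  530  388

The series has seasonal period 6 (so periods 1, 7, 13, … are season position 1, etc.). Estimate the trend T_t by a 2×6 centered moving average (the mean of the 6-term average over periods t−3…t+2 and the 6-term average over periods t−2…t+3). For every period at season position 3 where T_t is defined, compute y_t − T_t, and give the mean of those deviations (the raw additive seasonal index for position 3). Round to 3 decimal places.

Season position 3 occurs at t = 9, 15, 21 (where T_t is defined).
t=9: T_9 = 495.00000; y_9 − T_9 = 492 − 495.00000 = -3.00000
t=15: T_15 = 481.33333; y_15 − T_15 = 478 − 481.33333 = -3.33333
t=21: T_21 = 467.66667; y_21 − T_21 = 465 − 467.66667 = -2.66667
Mean deviation: (-3.00000 + -3.33333 + -2.66667) / 3 = -3.000

-3.000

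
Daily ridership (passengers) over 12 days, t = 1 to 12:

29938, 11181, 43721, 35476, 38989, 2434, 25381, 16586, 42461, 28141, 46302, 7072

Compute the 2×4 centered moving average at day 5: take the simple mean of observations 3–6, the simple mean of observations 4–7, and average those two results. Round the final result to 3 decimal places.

Sum over 3–6: 43721 + 35476 + 38989 + 2434 = 120620
Sum over 4–7: 35476 + 38989 + 2434 + 25381 = 102280
CMA at t=5 = (120620 + 102280) / (2·4) = 222900 / 8 = 27862.500

27862.500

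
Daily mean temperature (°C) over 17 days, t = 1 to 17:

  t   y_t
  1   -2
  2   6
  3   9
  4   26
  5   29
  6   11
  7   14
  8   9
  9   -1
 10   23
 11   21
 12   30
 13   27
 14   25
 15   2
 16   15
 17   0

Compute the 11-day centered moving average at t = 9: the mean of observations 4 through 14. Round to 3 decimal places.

Sum of periods 4–14: 26 + 29 + 11 + 14 + 9 + (-1) + 23 + 21 + 30 + 27 + 25 = 214
Divide by 11: 214 / 11 = 19.455

19.455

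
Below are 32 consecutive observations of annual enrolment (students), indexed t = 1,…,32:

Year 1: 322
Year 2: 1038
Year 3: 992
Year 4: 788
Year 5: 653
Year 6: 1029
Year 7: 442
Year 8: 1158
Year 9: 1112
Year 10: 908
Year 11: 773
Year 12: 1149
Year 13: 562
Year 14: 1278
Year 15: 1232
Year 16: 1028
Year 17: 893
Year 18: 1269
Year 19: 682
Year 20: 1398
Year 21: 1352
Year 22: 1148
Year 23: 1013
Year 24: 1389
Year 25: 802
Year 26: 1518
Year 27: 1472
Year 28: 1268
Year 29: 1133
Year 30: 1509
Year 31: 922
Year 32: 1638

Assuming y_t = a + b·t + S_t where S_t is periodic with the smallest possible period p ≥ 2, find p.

6

First differences y_{t+1} − y_t: 716, -46, -204, -135, 376, -587, 716, -46, -204, -135, 376, -587, 716, -46, …
The difference pattern repeats every 6 terms and not for any smaller step, so p = 6.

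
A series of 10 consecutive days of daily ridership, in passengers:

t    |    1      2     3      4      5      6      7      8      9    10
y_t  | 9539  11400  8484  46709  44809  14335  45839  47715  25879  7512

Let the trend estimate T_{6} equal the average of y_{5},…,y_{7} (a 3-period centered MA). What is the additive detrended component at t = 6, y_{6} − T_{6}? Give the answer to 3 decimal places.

-20659.333

Trend T_6 = (44809 + 14335 + 45839) / 3 = 104983/3 = 34994.33333
Detrended value: 14335 − 34994.33333 = -20659.333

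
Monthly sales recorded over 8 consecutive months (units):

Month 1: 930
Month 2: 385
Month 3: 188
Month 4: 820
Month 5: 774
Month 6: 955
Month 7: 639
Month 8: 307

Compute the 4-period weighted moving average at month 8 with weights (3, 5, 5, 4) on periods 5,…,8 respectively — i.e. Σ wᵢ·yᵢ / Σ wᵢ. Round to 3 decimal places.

677.647

Weighted sum: 3·774 + 5·955 + 5·639 + 4·307 = 2322 + 4775 + 3195 + 1228 = 11520
Weight total: 3 + 5 + 5 + 4 = 17
WMA = 11520 / 17 = 677.647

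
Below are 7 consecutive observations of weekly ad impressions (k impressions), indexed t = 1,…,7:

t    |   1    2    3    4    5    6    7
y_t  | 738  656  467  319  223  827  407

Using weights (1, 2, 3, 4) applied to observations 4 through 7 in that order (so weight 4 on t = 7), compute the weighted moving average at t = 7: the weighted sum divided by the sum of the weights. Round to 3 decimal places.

Weighted sum: 1·319 + 2·223 + 3·827 + 4·407 = 319 + 446 + 2481 + 1628 = 4874
Weight total: 1 + 2 + 3 + 4 = 10
WMA = 4874 / 10 = 487.400

487.400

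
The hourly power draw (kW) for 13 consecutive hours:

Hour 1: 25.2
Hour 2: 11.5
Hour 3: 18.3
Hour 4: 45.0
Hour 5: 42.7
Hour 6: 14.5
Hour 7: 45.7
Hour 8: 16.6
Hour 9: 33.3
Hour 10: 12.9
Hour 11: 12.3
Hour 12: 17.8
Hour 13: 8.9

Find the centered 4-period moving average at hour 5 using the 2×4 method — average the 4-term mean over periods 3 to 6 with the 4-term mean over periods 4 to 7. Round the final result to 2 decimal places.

Sum over 3–6: 18.3 + 45.0 + 42.7 + 14.5 = 120.5
Sum over 4–7: 45.0 + 42.7 + 14.5 + 45.7 = 147.9
CMA at t=5 = (120.5 + 147.9) / (2·4) = 268.4 / 8 = 33.55

33.55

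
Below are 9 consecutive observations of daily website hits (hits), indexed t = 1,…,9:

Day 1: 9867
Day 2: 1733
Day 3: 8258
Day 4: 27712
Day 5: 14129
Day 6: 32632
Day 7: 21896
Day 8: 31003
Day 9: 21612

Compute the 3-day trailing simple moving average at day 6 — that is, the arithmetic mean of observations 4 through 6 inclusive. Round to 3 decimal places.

24824.333

Sum of periods 4–6: 27712 + 14129 + 32632 = 74473
Divide by 3: 74473 / 3 = 24824.333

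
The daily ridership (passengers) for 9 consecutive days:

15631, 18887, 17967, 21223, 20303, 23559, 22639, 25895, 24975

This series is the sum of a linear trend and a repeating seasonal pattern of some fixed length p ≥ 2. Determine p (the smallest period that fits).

First differences y_{t+1} − y_t: 3256, -920, 3256, -920, 3256, -920, …
The difference pattern repeats every 2 terms and not for any smaller step, so p = 2.

2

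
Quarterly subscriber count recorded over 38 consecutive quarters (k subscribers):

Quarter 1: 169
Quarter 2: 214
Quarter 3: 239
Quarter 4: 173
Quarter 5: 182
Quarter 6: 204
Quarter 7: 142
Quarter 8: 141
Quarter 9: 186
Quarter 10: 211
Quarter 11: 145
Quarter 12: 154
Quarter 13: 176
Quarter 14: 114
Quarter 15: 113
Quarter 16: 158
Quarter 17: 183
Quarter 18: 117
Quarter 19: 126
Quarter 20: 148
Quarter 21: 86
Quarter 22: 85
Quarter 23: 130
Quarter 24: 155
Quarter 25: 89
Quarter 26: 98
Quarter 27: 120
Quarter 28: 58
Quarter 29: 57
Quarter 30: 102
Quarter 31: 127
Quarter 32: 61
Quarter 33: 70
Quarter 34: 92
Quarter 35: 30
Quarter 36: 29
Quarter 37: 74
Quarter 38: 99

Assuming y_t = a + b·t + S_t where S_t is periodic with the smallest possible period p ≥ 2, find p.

First differences y_{t+1} − y_t: 45, 25, -66, 9, 22, -62, -1, 45, 25, -66, 9, 22, -62, -1, 45, 25, …
The difference pattern repeats every 7 terms and not for any smaller step, so p = 7.

7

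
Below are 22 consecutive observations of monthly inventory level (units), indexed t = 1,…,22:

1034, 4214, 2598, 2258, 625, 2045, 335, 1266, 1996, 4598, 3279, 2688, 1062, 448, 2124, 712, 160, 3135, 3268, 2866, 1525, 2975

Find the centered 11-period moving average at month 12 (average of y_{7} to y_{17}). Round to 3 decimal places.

Sum of periods 7–17: 335 + 1266 + 1996 + 4598 + 3279 + 2688 + 1062 + 448 + 2124 + 712 + 160 = 18668
Divide by 11: 18668 / 11 = 1697.091

1697.091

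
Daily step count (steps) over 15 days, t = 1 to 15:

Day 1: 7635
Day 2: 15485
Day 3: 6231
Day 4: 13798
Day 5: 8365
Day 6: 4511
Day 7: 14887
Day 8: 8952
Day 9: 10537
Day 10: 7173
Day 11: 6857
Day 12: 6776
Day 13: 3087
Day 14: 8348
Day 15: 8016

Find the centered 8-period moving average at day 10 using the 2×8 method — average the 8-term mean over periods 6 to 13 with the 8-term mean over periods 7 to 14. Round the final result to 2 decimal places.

8087.31

Sum over 6–13: 4511 + 14887 + 8952 + 10537 + 7173 + 6857 + 6776 + 3087 = 62780
Sum over 7–14: 14887 + 8952 + 10537 + 7173 + 6857 + 6776 + 3087 + 8348 = 66617
CMA at t=10 = (62780 + 66617) / (2·8) = 129397 / 16 = 8087.31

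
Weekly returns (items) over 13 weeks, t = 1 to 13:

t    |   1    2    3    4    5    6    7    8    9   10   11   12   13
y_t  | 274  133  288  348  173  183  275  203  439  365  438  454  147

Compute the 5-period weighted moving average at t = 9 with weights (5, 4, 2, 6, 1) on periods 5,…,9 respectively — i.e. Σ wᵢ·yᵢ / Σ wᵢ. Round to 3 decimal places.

Weighted sum: 5·173 + 4·183 + 2·275 + 6·203 + 1·439 = 865 + 732 + 550 + 1218 + 439 = 3804
Weight total: 5 + 4 + 2 + 6 + 1 = 18
WMA = 3804 / 18 = 211.333

211.333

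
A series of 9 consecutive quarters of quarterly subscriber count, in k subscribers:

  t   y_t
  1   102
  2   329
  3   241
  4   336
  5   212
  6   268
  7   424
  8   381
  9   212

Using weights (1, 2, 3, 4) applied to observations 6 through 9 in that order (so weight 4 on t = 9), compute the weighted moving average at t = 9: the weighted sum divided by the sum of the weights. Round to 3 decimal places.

310.700

Weighted sum: 1·268 + 2·424 + 3·381 + 4·212 = 268 + 848 + 1143 + 848 = 3107
Weight total: 1 + 2 + 3 + 4 = 10
WMA = 3107 / 10 = 310.700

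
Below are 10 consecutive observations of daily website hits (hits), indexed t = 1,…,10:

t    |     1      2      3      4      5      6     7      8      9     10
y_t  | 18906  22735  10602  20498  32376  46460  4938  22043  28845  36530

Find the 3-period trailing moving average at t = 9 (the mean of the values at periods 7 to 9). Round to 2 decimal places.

18608.67

Sum of periods 7–9: 4938 + 22043 + 28845 = 55826
Divide by 3: 55826 / 3 = 18608.67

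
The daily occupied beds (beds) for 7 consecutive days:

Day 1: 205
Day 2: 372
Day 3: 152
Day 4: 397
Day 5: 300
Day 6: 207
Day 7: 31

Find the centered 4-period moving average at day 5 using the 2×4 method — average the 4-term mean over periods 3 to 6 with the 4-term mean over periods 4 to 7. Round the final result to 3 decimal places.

248.875

Sum over 3–6: 152 + 397 + 300 + 207 = 1056
Sum over 4–7: 397 + 300 + 207 + 31 = 935
CMA at t=5 = (1056 + 935) / (2·4) = 1991 / 8 = 248.875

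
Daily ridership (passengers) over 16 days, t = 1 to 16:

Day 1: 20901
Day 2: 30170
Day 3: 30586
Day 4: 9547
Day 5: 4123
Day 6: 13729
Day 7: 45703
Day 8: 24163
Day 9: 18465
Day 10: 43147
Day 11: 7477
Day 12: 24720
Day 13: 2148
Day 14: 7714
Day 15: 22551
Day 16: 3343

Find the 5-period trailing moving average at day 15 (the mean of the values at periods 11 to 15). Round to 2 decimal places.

Sum of periods 11–15: 7477 + 24720 + 2148 + 7714 + 22551 = 64610
Divide by 5: 64610 / 5 = 12922.00

12922.00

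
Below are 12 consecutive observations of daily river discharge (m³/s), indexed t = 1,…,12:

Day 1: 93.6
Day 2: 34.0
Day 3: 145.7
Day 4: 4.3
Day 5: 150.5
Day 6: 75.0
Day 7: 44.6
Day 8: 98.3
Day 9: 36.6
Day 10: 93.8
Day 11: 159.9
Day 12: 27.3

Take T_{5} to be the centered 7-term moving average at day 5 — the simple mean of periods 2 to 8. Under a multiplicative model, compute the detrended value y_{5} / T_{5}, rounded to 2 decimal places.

1.91

Trend T_5 = (34.0 + 145.7 + 4.3 + 150.5 + 75.0 + 44.6 + 98.3) / 7 = 552.4/7 = 78.9143
Ratio to trend: 150.5 / 78.9143 = 1.91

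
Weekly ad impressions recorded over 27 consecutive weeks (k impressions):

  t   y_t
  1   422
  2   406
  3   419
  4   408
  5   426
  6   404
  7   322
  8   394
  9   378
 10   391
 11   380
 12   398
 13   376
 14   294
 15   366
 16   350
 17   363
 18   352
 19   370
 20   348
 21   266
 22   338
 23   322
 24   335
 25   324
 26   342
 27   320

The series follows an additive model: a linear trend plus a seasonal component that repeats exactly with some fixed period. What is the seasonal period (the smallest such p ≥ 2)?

7

First differences y_{t+1} − y_t: -16, 13, -11, 18, -22, -82, 72, -16, 13, -11, 18, -22, -82, 72, -16, 13, …
The difference pattern repeats every 7 terms and not for any smaller step, so p = 7.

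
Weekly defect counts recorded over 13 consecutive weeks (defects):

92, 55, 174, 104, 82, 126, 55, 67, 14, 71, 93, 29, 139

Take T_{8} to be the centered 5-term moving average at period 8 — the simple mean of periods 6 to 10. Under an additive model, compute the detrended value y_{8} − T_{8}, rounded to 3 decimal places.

0.400

Trend T_8 = (126 + 55 + 67 + 14 + 71) / 5 = 333/5 = 66.60000
Detrended value: 67 − 66.60000 = 0.400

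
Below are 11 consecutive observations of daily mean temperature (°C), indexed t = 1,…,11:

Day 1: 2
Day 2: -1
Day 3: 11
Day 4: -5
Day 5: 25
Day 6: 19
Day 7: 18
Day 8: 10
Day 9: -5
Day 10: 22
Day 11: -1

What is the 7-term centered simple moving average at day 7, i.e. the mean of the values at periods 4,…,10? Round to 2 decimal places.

Sum of periods 4–10: (-5) + 25 + 19 + 18 + 10 + (-5) + 22 = 84
Divide by 7: 84 / 7 = 12.00

12.00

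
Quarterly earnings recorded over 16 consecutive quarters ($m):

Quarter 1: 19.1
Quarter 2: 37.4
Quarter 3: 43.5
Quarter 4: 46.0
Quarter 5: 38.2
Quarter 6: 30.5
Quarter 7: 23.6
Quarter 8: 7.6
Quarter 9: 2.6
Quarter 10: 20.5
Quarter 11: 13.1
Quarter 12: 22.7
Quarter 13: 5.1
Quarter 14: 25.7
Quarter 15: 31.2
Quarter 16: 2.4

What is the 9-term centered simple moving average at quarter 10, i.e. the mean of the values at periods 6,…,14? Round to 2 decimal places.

16.82

Sum of periods 6–14: 30.5 + 23.6 + 7.6 + 2.6 + 20.5 + 13.1 + 22.7 + 5.1 + 25.7 = 151.4
Divide by 9: 151.4 / 9 = 16.82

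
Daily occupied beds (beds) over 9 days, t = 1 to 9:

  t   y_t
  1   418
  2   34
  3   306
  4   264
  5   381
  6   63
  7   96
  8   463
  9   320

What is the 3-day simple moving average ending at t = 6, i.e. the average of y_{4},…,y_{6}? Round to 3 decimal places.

236.000

Sum of periods 4–6: 264 + 381 + 63 = 708
Divide by 3: 708 / 3 = 236.000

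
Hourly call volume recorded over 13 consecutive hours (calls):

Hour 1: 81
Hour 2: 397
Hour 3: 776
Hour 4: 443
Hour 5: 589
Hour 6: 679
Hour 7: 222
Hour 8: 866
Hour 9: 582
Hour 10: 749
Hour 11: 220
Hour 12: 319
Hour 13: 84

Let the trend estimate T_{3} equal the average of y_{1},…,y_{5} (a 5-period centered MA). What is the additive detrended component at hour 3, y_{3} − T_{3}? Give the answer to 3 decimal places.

Trend T_3 = (81 + 397 + 776 + 443 + 589) / 5 = 2286/5 = 457.20000
Detrended value: 776 − 457.20000 = 318.800

318.800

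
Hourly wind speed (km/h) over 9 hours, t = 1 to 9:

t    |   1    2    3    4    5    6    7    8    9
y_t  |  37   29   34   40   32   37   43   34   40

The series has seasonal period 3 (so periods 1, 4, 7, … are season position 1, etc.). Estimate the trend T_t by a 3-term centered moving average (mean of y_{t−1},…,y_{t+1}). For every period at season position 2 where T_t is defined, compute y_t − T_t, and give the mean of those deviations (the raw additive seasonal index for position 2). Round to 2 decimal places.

Season position 2 occurs at t = 2, 5, 8 (where T_t is defined).
t=2: T_2 = 33.3333; y_2 − T_2 = 29 − 33.3333 = -4.3333
t=5: T_5 = 36.3333; y_5 − T_5 = 32 − 36.3333 = -4.3333
t=8: T_8 = 39.0000; y_8 − T_8 = 34 − 39.0000 = -5.0000
Mean deviation: (-4.3333 + -4.3333 + -5.0000) / 3 = -4.56

-4.56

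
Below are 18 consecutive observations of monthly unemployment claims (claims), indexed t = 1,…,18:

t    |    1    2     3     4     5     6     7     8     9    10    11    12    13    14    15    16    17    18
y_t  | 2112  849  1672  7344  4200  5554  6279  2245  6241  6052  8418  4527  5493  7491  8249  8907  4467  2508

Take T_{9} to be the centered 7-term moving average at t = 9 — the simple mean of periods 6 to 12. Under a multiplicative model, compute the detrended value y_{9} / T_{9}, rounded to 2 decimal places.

Trend T_9 = (5554 + 6279 + 2245 + 6241 + 6052 + 8418 + 4527) / 7 = 39316/7 = 5616.5714
Ratio to trend: 6241 / 5616.5714 = 1.11

1.11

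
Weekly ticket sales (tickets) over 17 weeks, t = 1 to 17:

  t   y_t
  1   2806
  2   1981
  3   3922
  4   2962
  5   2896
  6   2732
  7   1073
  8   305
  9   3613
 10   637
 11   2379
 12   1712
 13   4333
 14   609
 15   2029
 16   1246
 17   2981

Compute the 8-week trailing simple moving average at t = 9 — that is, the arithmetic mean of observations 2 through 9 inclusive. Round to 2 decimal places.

2435.50

Sum of periods 2–9: 1981 + 3922 + 2962 + 2896 + 2732 + 1073 + 305 + 3613 = 19484
Divide by 8: 19484 / 8 = 2435.50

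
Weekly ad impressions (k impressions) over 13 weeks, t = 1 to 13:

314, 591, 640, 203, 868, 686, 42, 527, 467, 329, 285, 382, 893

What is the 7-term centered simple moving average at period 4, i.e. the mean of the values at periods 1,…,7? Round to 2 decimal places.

Sum of periods 1–7: 314 + 591 + 640 + 203 + 868 + 686 + 42 = 3344
Divide by 7: 3344 / 7 = 477.71

477.71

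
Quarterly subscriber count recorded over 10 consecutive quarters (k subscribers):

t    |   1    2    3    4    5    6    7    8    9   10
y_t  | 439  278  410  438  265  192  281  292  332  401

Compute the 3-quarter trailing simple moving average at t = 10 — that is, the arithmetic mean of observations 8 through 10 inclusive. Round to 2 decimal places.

Sum of periods 8–10: 292 + 332 + 401 = 1025
Divide by 3: 1025 / 3 = 341.67

341.67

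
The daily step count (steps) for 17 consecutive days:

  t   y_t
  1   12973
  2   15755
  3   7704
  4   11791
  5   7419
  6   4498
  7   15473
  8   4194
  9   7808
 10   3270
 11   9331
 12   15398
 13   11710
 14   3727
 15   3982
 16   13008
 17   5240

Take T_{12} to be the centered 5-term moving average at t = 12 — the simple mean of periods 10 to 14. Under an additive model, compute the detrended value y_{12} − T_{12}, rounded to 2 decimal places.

6710.80

Trend T_12 = (3270 + 9331 + 15398 + 11710 + 3727) / 5 = 43436/5 = 8687.2000
Detrended value: 15398 − 8687.2000 = 6710.80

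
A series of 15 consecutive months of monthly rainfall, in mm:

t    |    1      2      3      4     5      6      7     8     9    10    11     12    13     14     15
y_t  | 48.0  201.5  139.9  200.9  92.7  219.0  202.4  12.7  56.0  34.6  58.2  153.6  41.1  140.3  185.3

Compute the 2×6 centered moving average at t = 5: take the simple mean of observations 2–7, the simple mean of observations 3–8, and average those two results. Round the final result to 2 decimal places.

160.33

Sum over 2–7: 201.5 + 139.9 + 200.9 + 92.7 + 219.0 + 202.4 = 1056.4
Sum over 3–8: 139.9 + 200.9 + 92.7 + 219.0 + 202.4 + 12.7 = 867.6
CMA at t=5 = (1056.4 + 867.6) / (2·6) = 1924.0 / 12 = 160.33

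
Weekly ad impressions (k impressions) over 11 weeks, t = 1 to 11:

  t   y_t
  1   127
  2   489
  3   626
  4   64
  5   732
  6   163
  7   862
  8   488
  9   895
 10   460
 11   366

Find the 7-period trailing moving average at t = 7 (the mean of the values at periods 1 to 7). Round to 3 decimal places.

437.571

Sum of periods 1–7: 127 + 489 + 626 + 64 + 732 + 163 + 862 = 3063
Divide by 7: 3063 / 7 = 437.571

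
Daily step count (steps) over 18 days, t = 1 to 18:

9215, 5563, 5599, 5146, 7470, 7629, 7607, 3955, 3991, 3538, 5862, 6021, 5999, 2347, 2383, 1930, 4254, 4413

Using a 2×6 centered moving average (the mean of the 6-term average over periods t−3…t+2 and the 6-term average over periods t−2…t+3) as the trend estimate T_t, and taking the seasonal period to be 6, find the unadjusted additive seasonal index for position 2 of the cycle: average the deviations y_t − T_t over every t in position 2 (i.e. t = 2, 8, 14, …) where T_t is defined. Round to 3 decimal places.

-1609.333

Season position 2 occurs at t = 8, 14 (where T_t is defined).
t=8: T_8 = 5564.33333; y_8 − T_8 = 3955 − 5564.33333 = -1609.33333
t=14: T_14 = 3956.33333; y_14 − T_14 = 2347 − 3956.33333 = -1609.33333
Mean deviation: (-1609.33333 + -1609.33333) / 2 = -1609.333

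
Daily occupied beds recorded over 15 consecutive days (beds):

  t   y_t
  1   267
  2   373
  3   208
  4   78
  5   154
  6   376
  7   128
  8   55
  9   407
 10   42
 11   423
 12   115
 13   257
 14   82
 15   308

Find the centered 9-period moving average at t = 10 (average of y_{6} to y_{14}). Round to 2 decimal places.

209.44

Sum of periods 6–14: 376 + 128 + 55 + 407 + 42 + 423 + 115 + 257 + 82 = 1885
Divide by 9: 1885 / 9 = 209.44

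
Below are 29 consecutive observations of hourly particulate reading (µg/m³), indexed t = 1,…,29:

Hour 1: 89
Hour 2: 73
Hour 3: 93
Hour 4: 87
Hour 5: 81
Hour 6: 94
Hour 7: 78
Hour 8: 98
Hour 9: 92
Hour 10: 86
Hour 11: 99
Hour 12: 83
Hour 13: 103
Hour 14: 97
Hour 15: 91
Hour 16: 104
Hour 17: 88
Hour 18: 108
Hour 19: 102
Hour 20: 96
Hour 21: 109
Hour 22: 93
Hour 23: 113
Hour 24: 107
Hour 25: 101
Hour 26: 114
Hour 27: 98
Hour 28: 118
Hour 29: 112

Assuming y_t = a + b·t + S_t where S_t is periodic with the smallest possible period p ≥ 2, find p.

First differences y_{t+1} − y_t: -16, 20, -6, -6, 13, -16, 20, -6, -6, 13, -16, 20, …
The difference pattern repeats every 5 terms and not for any smaller step, so p = 5.

5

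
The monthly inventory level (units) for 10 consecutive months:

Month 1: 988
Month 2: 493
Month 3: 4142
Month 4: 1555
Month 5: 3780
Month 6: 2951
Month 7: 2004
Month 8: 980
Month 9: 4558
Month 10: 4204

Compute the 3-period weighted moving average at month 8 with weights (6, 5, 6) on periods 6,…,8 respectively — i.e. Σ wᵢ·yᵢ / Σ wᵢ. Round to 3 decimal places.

1976.824

Weighted sum: 6·2951 + 5·2004 + 6·980 = 17706 + 10020 + 5880 = 33606
Weight total: 6 + 5 + 6 = 17
WMA = 33606 / 17 = 1976.824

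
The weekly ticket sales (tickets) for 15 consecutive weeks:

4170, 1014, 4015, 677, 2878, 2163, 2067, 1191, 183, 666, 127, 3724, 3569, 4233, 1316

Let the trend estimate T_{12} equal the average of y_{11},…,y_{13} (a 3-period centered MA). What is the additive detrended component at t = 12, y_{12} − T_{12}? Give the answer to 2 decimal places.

1250.67

Trend T_12 = (127 + 3724 + 3569) / 3 = 7420/3 = 2473.3333
Detrended value: 3724 − 2473.3333 = 1250.67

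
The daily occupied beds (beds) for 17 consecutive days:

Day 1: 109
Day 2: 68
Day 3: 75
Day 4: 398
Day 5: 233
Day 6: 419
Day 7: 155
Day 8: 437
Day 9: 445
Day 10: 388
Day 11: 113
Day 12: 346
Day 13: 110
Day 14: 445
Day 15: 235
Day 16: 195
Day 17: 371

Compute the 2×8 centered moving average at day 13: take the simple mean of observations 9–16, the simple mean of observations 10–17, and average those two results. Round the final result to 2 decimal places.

Sum over 9–16: 445 + 388 + 113 + 346 + 110 + 445 + 235 + 195 = 2277
Sum over 10–17: 388 + 113 + 346 + 110 + 445 + 235 + 195 + 371 = 2203
CMA at t=13 = (2277 + 2203) / (2·8) = 4480 / 16 = 280.00

280.00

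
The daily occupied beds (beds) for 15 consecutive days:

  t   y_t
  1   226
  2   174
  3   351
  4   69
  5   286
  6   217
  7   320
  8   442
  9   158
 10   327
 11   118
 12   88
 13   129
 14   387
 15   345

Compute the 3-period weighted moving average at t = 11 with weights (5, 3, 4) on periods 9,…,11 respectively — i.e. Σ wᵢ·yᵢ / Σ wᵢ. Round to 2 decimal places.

186.92

Weighted sum: 5·158 + 3·327 + 4·118 = 790 + 981 + 472 = 2243
Weight total: 5 + 3 + 4 = 12
WMA = 2243 / 12 = 186.92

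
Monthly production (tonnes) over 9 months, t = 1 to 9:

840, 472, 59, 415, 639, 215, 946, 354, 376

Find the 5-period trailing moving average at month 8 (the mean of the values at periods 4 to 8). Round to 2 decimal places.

Sum of periods 4–8: 415 + 639 + 215 + 946 + 354 = 2569
Divide by 5: 2569 / 5 = 513.80

513.80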